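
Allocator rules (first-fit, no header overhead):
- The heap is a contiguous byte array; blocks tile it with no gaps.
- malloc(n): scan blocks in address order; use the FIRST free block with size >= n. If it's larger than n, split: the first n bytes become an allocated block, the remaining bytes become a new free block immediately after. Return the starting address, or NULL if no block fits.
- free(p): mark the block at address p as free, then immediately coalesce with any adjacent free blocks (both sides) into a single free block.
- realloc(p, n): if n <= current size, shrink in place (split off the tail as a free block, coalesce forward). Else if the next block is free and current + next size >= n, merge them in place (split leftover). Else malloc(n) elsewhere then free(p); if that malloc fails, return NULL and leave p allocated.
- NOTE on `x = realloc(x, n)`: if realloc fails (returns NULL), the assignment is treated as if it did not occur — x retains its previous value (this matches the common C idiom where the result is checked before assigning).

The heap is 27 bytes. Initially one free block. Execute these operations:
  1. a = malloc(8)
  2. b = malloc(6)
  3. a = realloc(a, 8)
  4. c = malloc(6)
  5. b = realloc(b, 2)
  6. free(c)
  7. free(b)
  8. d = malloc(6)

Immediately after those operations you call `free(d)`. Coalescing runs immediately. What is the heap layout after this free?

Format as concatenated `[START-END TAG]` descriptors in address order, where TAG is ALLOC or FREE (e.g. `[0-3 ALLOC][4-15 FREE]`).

Op 1: a = malloc(8) -> a = 0; heap: [0-7 ALLOC][8-26 FREE]
Op 2: b = malloc(6) -> b = 8; heap: [0-7 ALLOC][8-13 ALLOC][14-26 FREE]
Op 3: a = realloc(a, 8) -> a = 0; heap: [0-7 ALLOC][8-13 ALLOC][14-26 FREE]
Op 4: c = malloc(6) -> c = 14; heap: [0-7 ALLOC][8-13 ALLOC][14-19 ALLOC][20-26 FREE]
Op 5: b = realloc(b, 2) -> b = 8; heap: [0-7 ALLOC][8-9 ALLOC][10-13 FREE][14-19 ALLOC][20-26 FREE]
Op 6: free(c) -> (freed c); heap: [0-7 ALLOC][8-9 ALLOC][10-26 FREE]
Op 7: free(b) -> (freed b); heap: [0-7 ALLOC][8-26 FREE]
Op 8: d = malloc(6) -> d = 8; heap: [0-7 ALLOC][8-13 ALLOC][14-26 FREE]
free(d): d = 8 -> block [8-13 ALLOC]; mark free, coalesce with adjacent free neighbors -> [0-7 ALLOC][8-26 FREE]

Answer: [0-7 ALLOC][8-26 FREE]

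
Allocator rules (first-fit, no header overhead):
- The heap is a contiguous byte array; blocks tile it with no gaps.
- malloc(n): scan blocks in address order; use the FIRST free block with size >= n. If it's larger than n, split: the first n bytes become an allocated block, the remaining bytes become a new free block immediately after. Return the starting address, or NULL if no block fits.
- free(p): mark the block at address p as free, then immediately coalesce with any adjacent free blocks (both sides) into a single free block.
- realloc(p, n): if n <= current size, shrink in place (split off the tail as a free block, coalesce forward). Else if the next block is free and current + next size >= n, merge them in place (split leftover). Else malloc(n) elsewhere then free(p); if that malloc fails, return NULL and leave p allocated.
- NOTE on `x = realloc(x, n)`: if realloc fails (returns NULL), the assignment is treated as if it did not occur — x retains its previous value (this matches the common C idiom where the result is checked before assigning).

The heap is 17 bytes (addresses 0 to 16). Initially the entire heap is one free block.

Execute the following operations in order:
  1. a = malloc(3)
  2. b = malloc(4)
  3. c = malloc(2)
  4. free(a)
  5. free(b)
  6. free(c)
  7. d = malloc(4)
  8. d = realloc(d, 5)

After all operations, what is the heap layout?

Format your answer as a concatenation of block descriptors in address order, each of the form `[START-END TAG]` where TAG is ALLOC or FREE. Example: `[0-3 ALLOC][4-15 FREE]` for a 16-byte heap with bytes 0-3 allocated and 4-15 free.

Op 1: a = malloc(3) -> a = 0; heap: [0-2 ALLOC][3-16 FREE]
Op 2: b = malloc(4) -> b = 3; heap: [0-2 ALLOC][3-6 ALLOC][7-16 FREE]
Op 3: c = malloc(2) -> c = 7; heap: [0-2 ALLOC][3-6 ALLOC][7-8 ALLOC][9-16 FREE]
Op 4: free(a) -> (freed a); heap: [0-2 FREE][3-6 ALLOC][7-8 ALLOC][9-16 FREE]
Op 5: free(b) -> (freed b); heap: [0-6 FREE][7-8 ALLOC][9-16 FREE]
Op 6: free(c) -> (freed c); heap: [0-16 FREE]
Op 7: d = malloc(4) -> d = 0; heap: [0-3 ALLOC][4-16 FREE]
Op 8: d = realloc(d, 5) -> d = 0; heap: [0-4 ALLOC][5-16 FREE]

Answer: [0-4 ALLOC][5-16 FREE]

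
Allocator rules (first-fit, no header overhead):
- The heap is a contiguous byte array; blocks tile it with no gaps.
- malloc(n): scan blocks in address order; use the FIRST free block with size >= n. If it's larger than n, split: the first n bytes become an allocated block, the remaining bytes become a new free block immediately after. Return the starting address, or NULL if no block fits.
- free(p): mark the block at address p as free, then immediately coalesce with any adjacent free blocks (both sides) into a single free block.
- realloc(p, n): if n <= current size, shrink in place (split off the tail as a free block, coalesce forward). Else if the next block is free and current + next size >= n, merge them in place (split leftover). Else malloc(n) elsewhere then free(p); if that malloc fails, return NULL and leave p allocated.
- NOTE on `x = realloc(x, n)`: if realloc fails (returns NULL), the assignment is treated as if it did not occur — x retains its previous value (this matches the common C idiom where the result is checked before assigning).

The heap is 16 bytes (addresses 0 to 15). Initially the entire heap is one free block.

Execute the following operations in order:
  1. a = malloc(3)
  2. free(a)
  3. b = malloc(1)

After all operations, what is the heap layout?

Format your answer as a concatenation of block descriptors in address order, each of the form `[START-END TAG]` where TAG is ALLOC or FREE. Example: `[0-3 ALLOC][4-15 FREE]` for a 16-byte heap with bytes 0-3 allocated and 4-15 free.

Answer: [0-0 ALLOC][1-15 FREE]

Derivation:
Op 1: a = malloc(3) -> a = 0; heap: [0-2 ALLOC][3-15 FREE]
Op 2: free(a) -> (freed a); heap: [0-15 FREE]
Op 3: b = malloc(1) -> b = 0; heap: [0-0 ALLOC][1-15 FREE]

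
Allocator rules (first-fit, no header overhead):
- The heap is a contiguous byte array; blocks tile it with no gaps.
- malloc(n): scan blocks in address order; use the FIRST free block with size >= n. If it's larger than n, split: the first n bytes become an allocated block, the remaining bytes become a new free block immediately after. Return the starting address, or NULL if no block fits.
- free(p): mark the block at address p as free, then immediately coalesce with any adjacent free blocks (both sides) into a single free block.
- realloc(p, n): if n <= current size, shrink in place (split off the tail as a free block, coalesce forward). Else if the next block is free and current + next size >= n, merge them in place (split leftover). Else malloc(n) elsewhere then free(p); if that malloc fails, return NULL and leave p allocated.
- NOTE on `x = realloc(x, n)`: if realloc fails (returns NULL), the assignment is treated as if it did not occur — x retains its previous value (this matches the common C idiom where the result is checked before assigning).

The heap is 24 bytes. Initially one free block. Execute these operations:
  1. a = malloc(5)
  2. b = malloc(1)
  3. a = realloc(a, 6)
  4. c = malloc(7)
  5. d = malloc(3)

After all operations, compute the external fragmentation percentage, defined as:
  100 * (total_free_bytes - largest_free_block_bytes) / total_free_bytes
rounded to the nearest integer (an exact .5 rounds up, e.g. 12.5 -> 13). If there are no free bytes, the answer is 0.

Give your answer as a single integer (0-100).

Answer: 29

Derivation:
Op 1: a = malloc(5) -> a = 0; heap: [0-4 ALLOC][5-23 FREE]
Op 2: b = malloc(1) -> b = 5; heap: [0-4 ALLOC][5-5 ALLOC][6-23 FREE]
Op 3: a = realloc(a, 6) -> a = 6; heap: [0-4 FREE][5-5 ALLOC][6-11 ALLOC][12-23 FREE]
Op 4: c = malloc(7) -> c = 12; heap: [0-4 FREE][5-5 ALLOC][6-11 ALLOC][12-18 ALLOC][19-23 FREE]
Op 5: d = malloc(3) -> d = 0; heap: [0-2 ALLOC][3-4 FREE][5-5 ALLOC][6-11 ALLOC][12-18 ALLOC][19-23 FREE]
Free blocks: [2 5] total_free=7 largest=5 -> 100*(7-5)/7 = 200/7 ≈ 28.571 -> rounds to 29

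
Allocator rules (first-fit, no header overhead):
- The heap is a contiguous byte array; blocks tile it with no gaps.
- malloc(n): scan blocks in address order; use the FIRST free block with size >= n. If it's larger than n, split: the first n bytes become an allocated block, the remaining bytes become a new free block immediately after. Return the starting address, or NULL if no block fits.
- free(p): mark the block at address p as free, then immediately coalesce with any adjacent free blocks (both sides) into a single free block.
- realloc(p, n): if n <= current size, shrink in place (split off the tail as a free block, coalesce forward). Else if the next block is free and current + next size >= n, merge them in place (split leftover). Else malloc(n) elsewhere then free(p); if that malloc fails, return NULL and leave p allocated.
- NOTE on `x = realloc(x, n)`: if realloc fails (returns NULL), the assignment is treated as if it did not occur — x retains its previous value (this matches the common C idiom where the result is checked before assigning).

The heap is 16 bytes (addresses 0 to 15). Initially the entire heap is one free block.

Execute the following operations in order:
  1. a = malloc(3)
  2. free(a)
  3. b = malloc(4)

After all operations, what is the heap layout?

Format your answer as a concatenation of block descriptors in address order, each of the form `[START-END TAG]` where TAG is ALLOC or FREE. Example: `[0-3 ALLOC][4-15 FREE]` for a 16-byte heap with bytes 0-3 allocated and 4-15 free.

Op 1: a = malloc(3) -> a = 0; heap: [0-2 ALLOC][3-15 FREE]
Op 2: free(a) -> (freed a); heap: [0-15 FREE]
Op 3: b = malloc(4) -> b = 0; heap: [0-3 ALLOC][4-15 FREE]

Answer: [0-3 ALLOC][4-15 FREE]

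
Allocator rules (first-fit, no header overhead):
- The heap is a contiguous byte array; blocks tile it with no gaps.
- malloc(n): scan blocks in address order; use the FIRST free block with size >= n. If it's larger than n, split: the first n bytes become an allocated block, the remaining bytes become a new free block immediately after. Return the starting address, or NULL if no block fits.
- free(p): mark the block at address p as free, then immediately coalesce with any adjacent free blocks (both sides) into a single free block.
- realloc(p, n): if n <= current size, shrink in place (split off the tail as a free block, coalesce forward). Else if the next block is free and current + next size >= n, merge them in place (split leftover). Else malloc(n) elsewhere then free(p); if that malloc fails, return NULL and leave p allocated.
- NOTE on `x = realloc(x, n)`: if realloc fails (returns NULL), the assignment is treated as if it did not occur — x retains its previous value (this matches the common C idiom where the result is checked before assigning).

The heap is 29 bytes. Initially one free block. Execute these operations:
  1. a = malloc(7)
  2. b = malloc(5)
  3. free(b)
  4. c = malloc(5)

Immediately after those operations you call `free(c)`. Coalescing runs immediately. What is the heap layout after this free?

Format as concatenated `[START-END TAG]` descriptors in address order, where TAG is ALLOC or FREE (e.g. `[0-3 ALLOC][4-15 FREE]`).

Op 1: a = malloc(7) -> a = 0; heap: [0-6 ALLOC][7-28 FREE]
Op 2: b = malloc(5) -> b = 7; heap: [0-6 ALLOC][7-11 ALLOC][12-28 FREE]
Op 3: free(b) -> (freed b); heap: [0-6 ALLOC][7-28 FREE]
Op 4: c = malloc(5) -> c = 7; heap: [0-6 ALLOC][7-11 ALLOC][12-28 FREE]
free(c): c = 7 -> block [7-11 ALLOC]; mark free, coalesce with adjacent free neighbors -> [0-6 ALLOC][7-28 FREE]

Answer: [0-6 ALLOC][7-28 FREE]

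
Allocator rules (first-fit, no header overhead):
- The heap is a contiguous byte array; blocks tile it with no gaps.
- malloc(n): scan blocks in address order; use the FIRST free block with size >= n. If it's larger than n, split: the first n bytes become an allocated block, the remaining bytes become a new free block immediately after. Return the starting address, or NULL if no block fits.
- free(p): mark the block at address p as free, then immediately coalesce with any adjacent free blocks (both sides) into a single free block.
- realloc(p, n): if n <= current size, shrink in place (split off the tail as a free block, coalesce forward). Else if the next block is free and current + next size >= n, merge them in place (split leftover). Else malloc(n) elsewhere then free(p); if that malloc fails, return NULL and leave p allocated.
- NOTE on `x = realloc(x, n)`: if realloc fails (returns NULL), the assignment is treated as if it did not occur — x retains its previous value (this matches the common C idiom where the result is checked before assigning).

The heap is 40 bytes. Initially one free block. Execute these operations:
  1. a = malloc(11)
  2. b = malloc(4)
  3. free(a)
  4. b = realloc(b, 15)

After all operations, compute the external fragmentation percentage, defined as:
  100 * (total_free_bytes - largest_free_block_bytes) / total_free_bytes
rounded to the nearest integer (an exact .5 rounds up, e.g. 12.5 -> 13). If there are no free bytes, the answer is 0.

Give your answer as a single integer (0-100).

Op 1: a = malloc(11) -> a = 0; heap: [0-10 ALLOC][11-39 FREE]
Op 2: b = malloc(4) -> b = 11; heap: [0-10 ALLOC][11-14 ALLOC][15-39 FREE]
Op 3: free(a) -> (freed a); heap: [0-10 FREE][11-14 ALLOC][15-39 FREE]
Op 4: b = realloc(b, 15) -> b = 11; heap: [0-10 FREE][11-25 ALLOC][26-39 FREE]
Free blocks: [11 14] total_free=25 largest=14 -> 100*(25-14)/25 = 1100/25 = 44

Answer: 44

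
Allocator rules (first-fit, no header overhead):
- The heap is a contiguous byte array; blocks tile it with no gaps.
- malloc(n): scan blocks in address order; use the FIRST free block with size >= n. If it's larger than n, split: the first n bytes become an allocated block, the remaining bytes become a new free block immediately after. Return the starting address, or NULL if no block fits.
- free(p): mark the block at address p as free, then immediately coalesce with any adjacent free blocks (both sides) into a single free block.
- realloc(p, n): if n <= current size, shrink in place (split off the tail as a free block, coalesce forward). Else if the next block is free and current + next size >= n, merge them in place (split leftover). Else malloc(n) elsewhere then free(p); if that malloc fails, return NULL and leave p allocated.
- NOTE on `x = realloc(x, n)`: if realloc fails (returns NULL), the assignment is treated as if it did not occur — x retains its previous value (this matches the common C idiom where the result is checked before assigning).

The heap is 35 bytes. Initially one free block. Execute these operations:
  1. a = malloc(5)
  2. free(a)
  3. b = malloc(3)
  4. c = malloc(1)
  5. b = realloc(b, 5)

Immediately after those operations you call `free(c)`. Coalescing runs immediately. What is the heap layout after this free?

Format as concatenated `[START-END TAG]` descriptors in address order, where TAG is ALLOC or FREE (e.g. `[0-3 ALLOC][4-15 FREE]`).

Answer: [0-3 FREE][4-8 ALLOC][9-34 FREE]

Derivation:
Op 1: a = malloc(5) -> a = 0; heap: [0-4 ALLOC][5-34 FREE]
Op 2: free(a) -> (freed a); heap: [0-34 FREE]
Op 3: b = malloc(3) -> b = 0; heap: [0-2 ALLOC][3-34 FREE]
Op 4: c = malloc(1) -> c = 3; heap: [0-2 ALLOC][3-3 ALLOC][4-34 FREE]
Op 5: b = realloc(b, 5) -> b = 4; heap: [0-2 FREE][3-3 ALLOC][4-8 ALLOC][9-34 FREE]
free(c): c = 3 -> block [3-3 ALLOC]; mark free, coalesce with adjacent free neighbors -> [0-3 FREE][4-8 ALLOC][9-34 FREE]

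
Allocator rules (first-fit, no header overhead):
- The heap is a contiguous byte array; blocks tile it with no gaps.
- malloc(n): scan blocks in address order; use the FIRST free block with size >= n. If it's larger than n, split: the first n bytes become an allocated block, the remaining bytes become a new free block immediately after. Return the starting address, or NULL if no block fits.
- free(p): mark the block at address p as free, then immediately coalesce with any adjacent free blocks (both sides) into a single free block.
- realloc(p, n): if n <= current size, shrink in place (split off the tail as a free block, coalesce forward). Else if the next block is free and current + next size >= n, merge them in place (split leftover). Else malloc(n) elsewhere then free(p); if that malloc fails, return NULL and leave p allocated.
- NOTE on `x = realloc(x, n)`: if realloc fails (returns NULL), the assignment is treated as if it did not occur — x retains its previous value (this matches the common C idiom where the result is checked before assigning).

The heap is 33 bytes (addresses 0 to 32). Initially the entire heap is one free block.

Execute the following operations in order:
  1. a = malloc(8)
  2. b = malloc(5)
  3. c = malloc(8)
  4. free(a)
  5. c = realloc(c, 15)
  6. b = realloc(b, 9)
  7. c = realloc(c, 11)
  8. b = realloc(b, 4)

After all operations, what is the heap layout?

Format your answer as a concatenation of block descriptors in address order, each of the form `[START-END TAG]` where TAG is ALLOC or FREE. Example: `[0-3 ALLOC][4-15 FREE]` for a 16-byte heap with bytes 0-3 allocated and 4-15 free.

Answer: [0-7 FREE][8-11 ALLOC][12-12 FREE][13-23 ALLOC][24-32 FREE]

Derivation:
Op 1: a = malloc(8) -> a = 0; heap: [0-7 ALLOC][8-32 FREE]
Op 2: b = malloc(5) -> b = 8; heap: [0-7 ALLOC][8-12 ALLOC][13-32 FREE]
Op 3: c = malloc(8) -> c = 13; heap: [0-7 ALLOC][8-12 ALLOC][13-20 ALLOC][21-32 FREE]
Op 4: free(a) -> (freed a); heap: [0-7 FREE][8-12 ALLOC][13-20 ALLOC][21-32 FREE]
Op 5: c = realloc(c, 15) -> c = 13; heap: [0-7 FREE][8-12 ALLOC][13-27 ALLOC][28-32 FREE]
Op 6: b = realloc(b, 9) -> NULL (b unchanged); heap: [0-7 FREE][8-12 ALLOC][13-27 ALLOC][28-32 FREE]
Op 7: c = realloc(c, 11) -> c = 13; heap: [0-7 FREE][8-12 ALLOC][13-23 ALLOC][24-32 FREE]
Op 8: b = realloc(b, 4) -> b = 8; heap: [0-7 FREE][8-11 ALLOC][12-12 FREE][13-23 ALLOC][24-32 FREE]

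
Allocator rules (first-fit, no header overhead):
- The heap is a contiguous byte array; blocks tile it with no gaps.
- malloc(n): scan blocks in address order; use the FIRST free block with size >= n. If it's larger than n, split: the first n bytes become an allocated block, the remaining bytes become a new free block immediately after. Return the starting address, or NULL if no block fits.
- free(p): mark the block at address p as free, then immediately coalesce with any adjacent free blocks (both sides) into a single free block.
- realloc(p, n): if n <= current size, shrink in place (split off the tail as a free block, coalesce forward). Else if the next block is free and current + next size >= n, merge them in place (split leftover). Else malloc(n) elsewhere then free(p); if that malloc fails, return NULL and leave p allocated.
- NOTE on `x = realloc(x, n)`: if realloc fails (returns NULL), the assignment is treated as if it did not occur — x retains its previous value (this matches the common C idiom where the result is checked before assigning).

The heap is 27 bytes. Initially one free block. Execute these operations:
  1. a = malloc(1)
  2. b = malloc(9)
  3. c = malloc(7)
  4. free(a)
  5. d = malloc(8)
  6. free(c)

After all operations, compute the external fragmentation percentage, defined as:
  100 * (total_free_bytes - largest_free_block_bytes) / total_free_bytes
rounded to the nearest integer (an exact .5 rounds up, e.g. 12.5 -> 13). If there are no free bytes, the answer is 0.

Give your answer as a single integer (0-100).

Op 1: a = malloc(1) -> a = 0; heap: [0-0 ALLOC][1-26 FREE]
Op 2: b = malloc(9) -> b = 1; heap: [0-0 ALLOC][1-9 ALLOC][10-26 FREE]
Op 3: c = malloc(7) -> c = 10; heap: [0-0 ALLOC][1-9 ALLOC][10-16 ALLOC][17-26 FREE]
Op 4: free(a) -> (freed a); heap: [0-0 FREE][1-9 ALLOC][10-16 ALLOC][17-26 FREE]
Op 5: d = malloc(8) -> d = 17; heap: [0-0 FREE][1-9 ALLOC][10-16 ALLOC][17-24 ALLOC][25-26 FREE]
Op 6: free(c) -> (freed c); heap: [0-0 FREE][1-9 ALLOC][10-16 FREE][17-24 ALLOC][25-26 FREE]
Free blocks: [1 7 2] total_free=10 largest=7 -> 100*(10-7)/10 = 300/10 = 30

Answer: 30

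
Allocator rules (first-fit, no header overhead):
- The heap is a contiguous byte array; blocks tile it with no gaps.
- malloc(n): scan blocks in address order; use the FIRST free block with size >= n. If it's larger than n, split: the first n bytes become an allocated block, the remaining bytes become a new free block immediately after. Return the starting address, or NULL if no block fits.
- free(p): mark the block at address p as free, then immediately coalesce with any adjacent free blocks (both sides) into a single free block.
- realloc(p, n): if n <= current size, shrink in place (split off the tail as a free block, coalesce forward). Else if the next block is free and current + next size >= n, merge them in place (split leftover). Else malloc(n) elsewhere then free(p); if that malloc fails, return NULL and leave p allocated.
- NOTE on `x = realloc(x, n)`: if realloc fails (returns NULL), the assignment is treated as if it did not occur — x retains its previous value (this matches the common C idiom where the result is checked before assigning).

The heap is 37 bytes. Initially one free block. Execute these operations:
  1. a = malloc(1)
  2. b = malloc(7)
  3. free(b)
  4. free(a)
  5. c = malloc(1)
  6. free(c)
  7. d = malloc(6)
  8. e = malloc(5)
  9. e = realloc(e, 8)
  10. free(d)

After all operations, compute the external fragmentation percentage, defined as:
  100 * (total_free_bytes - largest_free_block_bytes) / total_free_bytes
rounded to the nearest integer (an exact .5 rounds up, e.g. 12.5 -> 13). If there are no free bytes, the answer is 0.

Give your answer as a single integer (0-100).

Answer: 21

Derivation:
Op 1: a = malloc(1) -> a = 0; heap: [0-0 ALLOC][1-36 FREE]
Op 2: b = malloc(7) -> b = 1; heap: [0-0 ALLOC][1-7 ALLOC][8-36 FREE]
Op 3: free(b) -> (freed b); heap: [0-0 ALLOC][1-36 FREE]
Op 4: free(a) -> (freed a); heap: [0-36 FREE]
Op 5: c = malloc(1) -> c = 0; heap: [0-0 ALLOC][1-36 FREE]
Op 6: free(c) -> (freed c); heap: [0-36 FREE]
Op 7: d = malloc(6) -> d = 0; heap: [0-5 ALLOC][6-36 FREE]
Op 8: e = malloc(5) -> e = 6; heap: [0-5 ALLOC][6-10 ALLOC][11-36 FREE]
Op 9: e = realloc(e, 8) -> e = 6; heap: [0-5 ALLOC][6-13 ALLOC][14-36 FREE]
Op 10: free(d) -> (freed d); heap: [0-5 FREE][6-13 ALLOC][14-36 FREE]
Free blocks: [6 23] total_free=29 largest=23 -> 100*(29-23)/29 = 600/29 ≈ 20.690 -> rounds to 21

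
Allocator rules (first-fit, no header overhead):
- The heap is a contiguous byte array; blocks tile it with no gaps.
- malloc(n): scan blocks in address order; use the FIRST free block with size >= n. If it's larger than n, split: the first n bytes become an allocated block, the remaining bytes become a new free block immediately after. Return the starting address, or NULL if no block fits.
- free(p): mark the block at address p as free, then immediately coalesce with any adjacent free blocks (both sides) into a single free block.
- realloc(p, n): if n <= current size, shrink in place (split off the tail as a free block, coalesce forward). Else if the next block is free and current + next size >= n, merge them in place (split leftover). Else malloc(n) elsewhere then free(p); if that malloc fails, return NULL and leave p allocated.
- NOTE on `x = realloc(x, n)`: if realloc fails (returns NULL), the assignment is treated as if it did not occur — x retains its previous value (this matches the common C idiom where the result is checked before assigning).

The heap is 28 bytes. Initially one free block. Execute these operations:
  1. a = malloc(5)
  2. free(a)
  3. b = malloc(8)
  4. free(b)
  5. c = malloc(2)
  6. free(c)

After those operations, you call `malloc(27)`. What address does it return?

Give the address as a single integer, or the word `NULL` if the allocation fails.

Op 1: a = malloc(5) -> a = 0; heap: [0-4 ALLOC][5-27 FREE]
Op 2: free(a) -> (freed a); heap: [0-27 FREE]
Op 3: b = malloc(8) -> b = 0; heap: [0-7 ALLOC][8-27 FREE]
Op 4: free(b) -> (freed b); heap: [0-27 FREE]
Op 5: c = malloc(2) -> c = 0; heap: [0-1 ALLOC][2-27 FREE]
Op 6: free(c) -> (freed c); heap: [0-27 FREE]
malloc(27): first-fit scan over [0-27 FREE] -> 0

Answer: 0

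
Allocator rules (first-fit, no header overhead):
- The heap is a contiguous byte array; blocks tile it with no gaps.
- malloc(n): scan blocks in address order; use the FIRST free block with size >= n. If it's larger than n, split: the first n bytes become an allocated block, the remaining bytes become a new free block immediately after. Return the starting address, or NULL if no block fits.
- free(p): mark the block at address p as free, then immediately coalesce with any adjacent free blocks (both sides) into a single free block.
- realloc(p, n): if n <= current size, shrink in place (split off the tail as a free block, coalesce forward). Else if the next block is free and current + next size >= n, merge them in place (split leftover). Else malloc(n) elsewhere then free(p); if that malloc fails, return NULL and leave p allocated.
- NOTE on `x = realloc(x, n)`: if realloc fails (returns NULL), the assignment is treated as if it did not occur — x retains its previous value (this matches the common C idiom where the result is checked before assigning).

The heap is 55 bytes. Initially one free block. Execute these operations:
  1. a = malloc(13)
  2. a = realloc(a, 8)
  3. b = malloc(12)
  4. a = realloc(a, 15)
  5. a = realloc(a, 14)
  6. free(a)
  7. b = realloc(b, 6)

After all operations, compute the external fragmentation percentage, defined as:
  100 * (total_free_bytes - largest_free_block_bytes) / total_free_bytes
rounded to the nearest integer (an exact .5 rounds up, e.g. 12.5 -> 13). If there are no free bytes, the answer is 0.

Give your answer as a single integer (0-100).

Op 1: a = malloc(13) -> a = 0; heap: [0-12 ALLOC][13-54 FREE]
Op 2: a = realloc(a, 8) -> a = 0; heap: [0-7 ALLOC][8-54 FREE]
Op 3: b = malloc(12) -> b = 8; heap: [0-7 ALLOC][8-19 ALLOC][20-54 FREE]
Op 4: a = realloc(a, 15) -> a = 20; heap: [0-7 FREE][8-19 ALLOC][20-34 ALLOC][35-54 FREE]
Op 5: a = realloc(a, 14) -> a = 20; heap: [0-7 FREE][8-19 ALLOC][20-33 ALLOC][34-54 FREE]
Op 6: free(a) -> (freed a); heap: [0-7 FREE][8-19 ALLOC][20-54 FREE]
Op 7: b = realloc(b, 6) -> b = 8; heap: [0-7 FREE][8-13 ALLOC][14-54 FREE]
Free blocks: [8 41] total_free=49 largest=41 -> 100*(49-41)/49 = 800/49 ≈ 16.327 -> rounds to 16

Answer: 16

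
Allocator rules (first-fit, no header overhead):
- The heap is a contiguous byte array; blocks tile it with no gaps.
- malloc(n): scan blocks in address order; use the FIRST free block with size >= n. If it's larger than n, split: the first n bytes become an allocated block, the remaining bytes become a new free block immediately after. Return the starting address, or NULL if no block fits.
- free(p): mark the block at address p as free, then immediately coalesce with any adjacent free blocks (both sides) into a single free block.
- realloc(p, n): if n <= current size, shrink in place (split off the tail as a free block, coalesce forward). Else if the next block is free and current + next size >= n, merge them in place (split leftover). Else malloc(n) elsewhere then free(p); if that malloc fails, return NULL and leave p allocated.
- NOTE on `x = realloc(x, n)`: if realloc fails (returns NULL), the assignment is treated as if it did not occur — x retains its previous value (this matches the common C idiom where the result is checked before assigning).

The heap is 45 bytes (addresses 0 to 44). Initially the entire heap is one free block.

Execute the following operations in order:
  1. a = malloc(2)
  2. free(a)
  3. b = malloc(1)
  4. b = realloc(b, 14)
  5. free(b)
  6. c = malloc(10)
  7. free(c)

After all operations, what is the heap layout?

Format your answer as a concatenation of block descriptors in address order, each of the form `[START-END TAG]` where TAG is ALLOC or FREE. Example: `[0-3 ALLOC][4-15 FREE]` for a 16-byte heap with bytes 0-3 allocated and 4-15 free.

Op 1: a = malloc(2) -> a = 0; heap: [0-1 ALLOC][2-44 FREE]
Op 2: free(a) -> (freed a); heap: [0-44 FREE]
Op 3: b = malloc(1) -> b = 0; heap: [0-0 ALLOC][1-44 FREE]
Op 4: b = realloc(b, 14) -> b = 0; heap: [0-13 ALLOC][14-44 FREE]
Op 5: free(b) -> (freed b); heap: [0-44 FREE]
Op 6: c = malloc(10) -> c = 0; heap: [0-9 ALLOC][10-44 FREE]
Op 7: free(c) -> (freed c); heap: [0-44 FREE]

Answer: [0-44 FREE]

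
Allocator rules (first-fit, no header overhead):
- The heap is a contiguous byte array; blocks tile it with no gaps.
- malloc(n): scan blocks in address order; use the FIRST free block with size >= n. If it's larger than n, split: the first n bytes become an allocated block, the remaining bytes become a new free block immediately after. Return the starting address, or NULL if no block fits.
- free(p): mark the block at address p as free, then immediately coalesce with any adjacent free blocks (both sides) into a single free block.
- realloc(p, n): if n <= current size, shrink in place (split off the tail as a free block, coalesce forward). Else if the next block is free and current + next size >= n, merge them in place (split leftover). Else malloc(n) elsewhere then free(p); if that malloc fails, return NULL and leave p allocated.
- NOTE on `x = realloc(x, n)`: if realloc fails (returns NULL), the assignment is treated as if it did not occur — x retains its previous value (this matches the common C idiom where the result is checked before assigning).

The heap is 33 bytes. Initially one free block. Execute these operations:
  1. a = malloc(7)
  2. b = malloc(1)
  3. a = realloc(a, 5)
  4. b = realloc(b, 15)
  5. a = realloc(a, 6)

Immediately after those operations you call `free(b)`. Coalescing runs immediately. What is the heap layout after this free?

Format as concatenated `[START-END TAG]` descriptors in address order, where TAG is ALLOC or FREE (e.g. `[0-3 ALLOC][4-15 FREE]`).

Op 1: a = malloc(7) -> a = 0; heap: [0-6 ALLOC][7-32 FREE]
Op 2: b = malloc(1) -> b = 7; heap: [0-6 ALLOC][7-7 ALLOC][8-32 FREE]
Op 3: a = realloc(a, 5) -> a = 0; heap: [0-4 ALLOC][5-6 FREE][7-7 ALLOC][8-32 FREE]
Op 4: b = realloc(b, 15) -> b = 7; heap: [0-4 ALLOC][5-6 FREE][7-21 ALLOC][22-32 FREE]
Op 5: a = realloc(a, 6) -> a = 0; heap: [0-5 ALLOC][6-6 FREE][7-21 ALLOC][22-32 FREE]
free(b): b = 7 -> block [7-21 ALLOC]; mark free, coalesce with adjacent free neighbors -> [0-5 ALLOC][6-32 FREE]

Answer: [0-5 ALLOC][6-32 FREE]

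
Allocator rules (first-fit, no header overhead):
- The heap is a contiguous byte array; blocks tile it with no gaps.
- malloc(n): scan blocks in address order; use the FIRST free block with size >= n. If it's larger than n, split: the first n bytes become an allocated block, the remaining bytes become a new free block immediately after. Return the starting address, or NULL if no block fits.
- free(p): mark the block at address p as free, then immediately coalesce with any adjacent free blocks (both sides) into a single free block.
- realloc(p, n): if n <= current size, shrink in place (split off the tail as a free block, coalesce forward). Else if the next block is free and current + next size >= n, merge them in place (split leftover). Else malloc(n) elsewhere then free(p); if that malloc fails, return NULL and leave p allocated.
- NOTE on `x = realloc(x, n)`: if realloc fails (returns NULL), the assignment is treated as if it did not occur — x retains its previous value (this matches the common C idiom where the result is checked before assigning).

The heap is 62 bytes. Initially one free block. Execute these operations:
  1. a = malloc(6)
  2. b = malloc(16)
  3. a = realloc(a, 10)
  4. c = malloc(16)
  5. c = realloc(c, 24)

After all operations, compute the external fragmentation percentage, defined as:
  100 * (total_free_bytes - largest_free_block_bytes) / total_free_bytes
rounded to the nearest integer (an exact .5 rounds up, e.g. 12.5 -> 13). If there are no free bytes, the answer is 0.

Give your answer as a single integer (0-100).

Answer: 50

Derivation:
Op 1: a = malloc(6) -> a = 0; heap: [0-5 ALLOC][6-61 FREE]
Op 2: b = malloc(16) -> b = 6; heap: [0-5 ALLOC][6-21 ALLOC][22-61 FREE]
Op 3: a = realloc(a, 10) -> a = 22; heap: [0-5 FREE][6-21 ALLOC][22-31 ALLOC][32-61 FREE]
Op 4: c = malloc(16) -> c = 32; heap: [0-5 FREE][6-21 ALLOC][22-31 ALLOC][32-47 ALLOC][48-61 FREE]
Op 5: c = realloc(c, 24) -> c = 32; heap: [0-5 FREE][6-21 ALLOC][22-31 ALLOC][32-55 ALLOC][56-61 FREE]
Free blocks: [6 6] total_free=12 largest=6 -> 100*(12-6)/12 = 600/12 = 50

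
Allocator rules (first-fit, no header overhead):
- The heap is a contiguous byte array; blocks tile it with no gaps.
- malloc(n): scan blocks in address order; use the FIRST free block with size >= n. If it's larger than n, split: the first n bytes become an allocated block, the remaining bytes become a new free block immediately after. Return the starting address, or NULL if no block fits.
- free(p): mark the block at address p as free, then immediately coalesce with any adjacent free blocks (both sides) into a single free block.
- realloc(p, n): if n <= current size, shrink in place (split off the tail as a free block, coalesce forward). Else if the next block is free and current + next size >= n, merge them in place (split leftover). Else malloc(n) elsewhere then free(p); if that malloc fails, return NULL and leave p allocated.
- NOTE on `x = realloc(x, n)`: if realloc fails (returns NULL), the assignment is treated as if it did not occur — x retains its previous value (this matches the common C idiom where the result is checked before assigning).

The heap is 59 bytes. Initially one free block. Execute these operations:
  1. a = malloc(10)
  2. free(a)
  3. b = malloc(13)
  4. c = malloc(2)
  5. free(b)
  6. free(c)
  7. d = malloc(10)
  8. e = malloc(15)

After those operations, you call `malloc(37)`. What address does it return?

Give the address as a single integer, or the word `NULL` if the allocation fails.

Op 1: a = malloc(10) -> a = 0; heap: [0-9 ALLOC][10-58 FREE]
Op 2: free(a) -> (freed a); heap: [0-58 FREE]
Op 3: b = malloc(13) -> b = 0; heap: [0-12 ALLOC][13-58 FREE]
Op 4: c = malloc(2) -> c = 13; heap: [0-12 ALLOC][13-14 ALLOC][15-58 FREE]
Op 5: free(b) -> (freed b); heap: [0-12 FREE][13-14 ALLOC][15-58 FREE]
Op 6: free(c) -> (freed c); heap: [0-58 FREE]
Op 7: d = malloc(10) -> d = 0; heap: [0-9 ALLOC][10-58 FREE]
Op 8: e = malloc(15) -> e = 10; heap: [0-9 ALLOC][10-24 ALLOC][25-58 FREE]
malloc(37): first-fit scan over [0-9 ALLOC][10-24 ALLOC][25-58 FREE] -> NULL

Answer: NULL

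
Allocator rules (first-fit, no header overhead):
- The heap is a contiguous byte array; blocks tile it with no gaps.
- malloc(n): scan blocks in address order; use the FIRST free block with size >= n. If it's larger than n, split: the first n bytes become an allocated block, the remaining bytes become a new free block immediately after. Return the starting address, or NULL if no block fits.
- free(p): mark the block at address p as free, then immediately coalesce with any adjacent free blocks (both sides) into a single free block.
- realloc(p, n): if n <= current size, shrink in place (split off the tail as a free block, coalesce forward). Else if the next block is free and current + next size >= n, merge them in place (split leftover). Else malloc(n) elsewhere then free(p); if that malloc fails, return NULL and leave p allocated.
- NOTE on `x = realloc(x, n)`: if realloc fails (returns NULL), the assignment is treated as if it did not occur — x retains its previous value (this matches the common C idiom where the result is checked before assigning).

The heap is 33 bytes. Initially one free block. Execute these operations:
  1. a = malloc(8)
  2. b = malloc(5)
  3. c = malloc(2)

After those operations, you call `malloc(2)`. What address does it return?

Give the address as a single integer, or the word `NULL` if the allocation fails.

Answer: 15

Derivation:
Op 1: a = malloc(8) -> a = 0; heap: [0-7 ALLOC][8-32 FREE]
Op 2: b = malloc(5) -> b = 8; heap: [0-7 ALLOC][8-12 ALLOC][13-32 FREE]
Op 3: c = malloc(2) -> c = 13; heap: [0-7 ALLOC][8-12 ALLOC][13-14 ALLOC][15-32 FREE]
malloc(2): first-fit scan over [0-7 ALLOC][8-12 ALLOC][13-14 ALLOC][15-32 FREE] -> 15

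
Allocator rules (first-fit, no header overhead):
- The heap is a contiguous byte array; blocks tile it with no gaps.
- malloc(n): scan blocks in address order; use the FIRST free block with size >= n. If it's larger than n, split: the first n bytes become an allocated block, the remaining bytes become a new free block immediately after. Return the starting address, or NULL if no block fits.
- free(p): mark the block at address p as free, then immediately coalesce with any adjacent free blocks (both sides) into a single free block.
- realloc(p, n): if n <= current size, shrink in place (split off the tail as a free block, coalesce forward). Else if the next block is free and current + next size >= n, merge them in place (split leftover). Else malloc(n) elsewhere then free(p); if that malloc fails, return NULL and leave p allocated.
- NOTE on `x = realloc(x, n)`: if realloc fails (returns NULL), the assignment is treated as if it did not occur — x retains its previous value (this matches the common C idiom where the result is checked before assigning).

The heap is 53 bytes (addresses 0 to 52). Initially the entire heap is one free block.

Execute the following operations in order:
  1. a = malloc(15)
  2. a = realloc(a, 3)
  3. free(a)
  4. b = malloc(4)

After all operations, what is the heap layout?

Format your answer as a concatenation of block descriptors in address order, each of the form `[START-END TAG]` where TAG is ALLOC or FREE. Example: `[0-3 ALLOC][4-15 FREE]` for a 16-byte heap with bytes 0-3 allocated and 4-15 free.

Answer: [0-3 ALLOC][4-52 FREE]

Derivation:
Op 1: a = malloc(15) -> a = 0; heap: [0-14 ALLOC][15-52 FREE]
Op 2: a = realloc(a, 3) -> a = 0; heap: [0-2 ALLOC][3-52 FREE]
Op 3: free(a) -> (freed a); heap: [0-52 FREE]
Op 4: b = malloc(4) -> b = 0; heap: [0-3 ALLOC][4-52 FREE]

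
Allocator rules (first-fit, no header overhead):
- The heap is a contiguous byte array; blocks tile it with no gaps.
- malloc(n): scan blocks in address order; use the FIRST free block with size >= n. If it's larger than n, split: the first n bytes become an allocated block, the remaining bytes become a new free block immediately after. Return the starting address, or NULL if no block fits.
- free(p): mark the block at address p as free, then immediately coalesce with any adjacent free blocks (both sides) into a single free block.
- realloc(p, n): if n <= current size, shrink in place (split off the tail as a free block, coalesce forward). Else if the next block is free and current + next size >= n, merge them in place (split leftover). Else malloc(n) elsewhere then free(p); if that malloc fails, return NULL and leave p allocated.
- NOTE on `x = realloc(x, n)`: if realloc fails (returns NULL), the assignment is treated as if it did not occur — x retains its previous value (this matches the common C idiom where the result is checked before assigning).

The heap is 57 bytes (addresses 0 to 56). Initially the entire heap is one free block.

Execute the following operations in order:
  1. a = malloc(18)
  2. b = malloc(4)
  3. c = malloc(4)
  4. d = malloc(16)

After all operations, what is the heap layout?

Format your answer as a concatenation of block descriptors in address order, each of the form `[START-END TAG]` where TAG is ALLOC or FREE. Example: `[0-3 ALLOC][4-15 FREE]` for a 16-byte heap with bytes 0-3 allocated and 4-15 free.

Op 1: a = malloc(18) -> a = 0; heap: [0-17 ALLOC][18-56 FREE]
Op 2: b = malloc(4) -> b = 18; heap: [0-17 ALLOC][18-21 ALLOC][22-56 FREE]
Op 3: c = malloc(4) -> c = 22; heap: [0-17 ALLOC][18-21 ALLOC][22-25 ALLOC][26-56 FREE]
Op 4: d = malloc(16) -> d = 26; heap: [0-17 ALLOC][18-21 ALLOC][22-25 ALLOC][26-41 ALLOC][42-56 FREE]

Answer: [0-17 ALLOC][18-21 ALLOC][22-25 ALLOC][26-41 ALLOC][42-56 FREE]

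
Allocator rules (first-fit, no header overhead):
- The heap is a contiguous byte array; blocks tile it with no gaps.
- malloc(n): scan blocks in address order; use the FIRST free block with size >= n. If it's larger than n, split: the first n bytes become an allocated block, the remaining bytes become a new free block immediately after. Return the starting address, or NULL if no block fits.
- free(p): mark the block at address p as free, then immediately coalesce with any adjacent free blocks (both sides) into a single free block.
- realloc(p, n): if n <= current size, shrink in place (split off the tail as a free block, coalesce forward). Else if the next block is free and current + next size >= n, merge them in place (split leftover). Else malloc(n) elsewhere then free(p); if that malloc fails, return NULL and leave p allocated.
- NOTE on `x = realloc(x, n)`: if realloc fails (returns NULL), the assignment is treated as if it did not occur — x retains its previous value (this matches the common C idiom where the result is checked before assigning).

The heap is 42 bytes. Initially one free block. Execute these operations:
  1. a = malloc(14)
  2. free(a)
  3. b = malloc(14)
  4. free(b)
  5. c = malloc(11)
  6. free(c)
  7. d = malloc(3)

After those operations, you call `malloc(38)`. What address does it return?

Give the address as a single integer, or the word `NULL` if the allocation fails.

Op 1: a = malloc(14) -> a = 0; heap: [0-13 ALLOC][14-41 FREE]
Op 2: free(a) -> (freed a); heap: [0-41 FREE]
Op 3: b = malloc(14) -> b = 0; heap: [0-13 ALLOC][14-41 FREE]
Op 4: free(b) -> (freed b); heap: [0-41 FREE]
Op 5: c = malloc(11) -> c = 0; heap: [0-10 ALLOC][11-41 FREE]
Op 6: free(c) -> (freed c); heap: [0-41 FREE]
Op 7: d = malloc(3) -> d = 0; heap: [0-2 ALLOC][3-41 FREE]
malloc(38): first-fit scan over [0-2 ALLOC][3-41 FREE] -> 3

Answer: 3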